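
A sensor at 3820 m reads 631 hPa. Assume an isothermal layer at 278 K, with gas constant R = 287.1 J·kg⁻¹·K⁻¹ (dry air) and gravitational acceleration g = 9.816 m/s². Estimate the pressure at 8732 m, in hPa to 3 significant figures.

Scale height: H = RT/g = 287.1 × 278 / 9.816 = 8131.0 m.
Between two levels, P₂ = P₁ exp(−Δz/H) with Δz = z₂ − z₁.
Δz = 8732.0 − 3820.0 = 4912.0 m; Δz/H = 4912.0/8131.0 = 0.60411.
P₂ = 631 × exp(−0.60411) = 631 × 0.54656 = 344.88 hPa.

P ≈ 345 hPa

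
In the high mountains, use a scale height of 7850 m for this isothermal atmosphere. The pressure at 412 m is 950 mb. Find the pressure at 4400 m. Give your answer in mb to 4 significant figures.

Between two levels, P₂ = P₁ exp(−Δz/H) with Δz = z₂ − z₁.
Δz = 4400.0 − 412.00 = 3988.0 m; Δz/H = 3988.0/7850.0 = 0.50803.
P₂ = 950 × exp(−0.50803) = 950 × 0.60168 = 571.60 mb.

P ≈ 571.6 mb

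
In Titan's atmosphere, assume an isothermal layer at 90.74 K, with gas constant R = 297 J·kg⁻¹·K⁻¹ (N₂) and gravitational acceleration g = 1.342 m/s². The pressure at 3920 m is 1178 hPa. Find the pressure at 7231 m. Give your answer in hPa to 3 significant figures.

P ≈ 999 hPa

Scale height: H = RT/g = 297 × 90.74 / 1.342 = 20082 m.
Between two levels, P₂ = P₁ exp(−Δz/H) with Δz = z₂ − z₁.
Δz = 7231.0 − 3920.0 = 3311.0 m; Δz/H = 3311.0/20082 = 0.16487.
P₂ = 1178 × exp(−0.16487) = 1178 × 0.84800 = 998.94 hPa.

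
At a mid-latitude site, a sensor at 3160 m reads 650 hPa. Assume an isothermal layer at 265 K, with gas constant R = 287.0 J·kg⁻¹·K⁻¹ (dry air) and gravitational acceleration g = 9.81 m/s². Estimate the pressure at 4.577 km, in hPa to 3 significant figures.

P ≈ 541 hPa

Scale height: H = RT/g = 287.0 × 265 / 9.81 = 7752.8 m.
Between two levels, P₂ = P₁ exp(−Δz/H) with Δz = z₂ − z₁.
Δz = 4577.0 − 3160.0 = 1417.0 m; Δz/H = 1417.0/7752.8 = 0.18277.
P₂ = 650 × exp(−0.18277) = 650 × 0.83296 = 541.42 hPa.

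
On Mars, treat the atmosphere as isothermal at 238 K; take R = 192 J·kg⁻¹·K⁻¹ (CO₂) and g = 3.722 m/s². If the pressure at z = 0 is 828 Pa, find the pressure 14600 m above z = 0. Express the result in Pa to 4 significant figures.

Scale height: H = RT/g = 192 × 238 / 3.722 = 12277 m.
Barometric formula: P = P₀ exp(−z/H).
z/H = 14600/12277 = 1.1892; exp(−1.1892) = 0.30446.
P = 828 × 0.30446 = 252.09 Pa.

P ≈ 252.1 Pa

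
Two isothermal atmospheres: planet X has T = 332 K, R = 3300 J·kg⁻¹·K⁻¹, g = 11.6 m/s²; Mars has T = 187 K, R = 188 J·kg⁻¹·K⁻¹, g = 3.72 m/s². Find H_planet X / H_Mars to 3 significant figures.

H = RT/g for each body.
H_planet X = 3300 × 332 / 11.6 = 94448 m.
H_Mars = 188 × 187 / 3.72 = 9450.5 m.
H_planet X/H_Mars = 94448/9450.5 = 9.9940.

H_planet X/H_Mars ≈ 9.99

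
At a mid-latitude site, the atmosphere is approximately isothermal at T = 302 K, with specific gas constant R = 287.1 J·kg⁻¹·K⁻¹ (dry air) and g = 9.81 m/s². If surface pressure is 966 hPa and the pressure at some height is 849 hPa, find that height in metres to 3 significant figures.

Scale height: H = RT/g = 287.1 × 302 / 9.81 = 8838.3 m.
Invert the barometric formula: z = H ln(P₀/P).
P₀/P = 966/849 = 1.1378; ln(1.1378) = 0.12910.
z = 8838.3 × 0.12910 = 1141.0 m.

z ≈ 1140 m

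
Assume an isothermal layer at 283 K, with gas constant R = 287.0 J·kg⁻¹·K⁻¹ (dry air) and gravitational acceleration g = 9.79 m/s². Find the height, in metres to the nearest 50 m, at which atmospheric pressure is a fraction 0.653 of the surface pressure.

Scale height: H = RT/g = 287.0 × 283 / 9.79 = 8296.3 m.
Set P/P₀ = exp(−z/H) = 0.653, so z = −H ln(0.653).
−ln(0.653) = 0.42618; z = 8296.3 × 0.42618 = 3535.7 m.

z ≈ 3550 m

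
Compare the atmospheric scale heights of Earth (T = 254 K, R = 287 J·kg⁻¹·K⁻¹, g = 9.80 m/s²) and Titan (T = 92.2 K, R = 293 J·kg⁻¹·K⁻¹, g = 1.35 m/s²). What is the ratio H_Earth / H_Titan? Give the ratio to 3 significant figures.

H_Earth/H_Titan ≈ 0.372

H = RT/g for each body.
H_Earth = 287 × 254 / 9.80 = 7438.6 m.
H_Titan = 293 × 92.2 / 1.35 = 20011 m.
H_Earth/H_Titan = 7438.6/20011 = 0.37173.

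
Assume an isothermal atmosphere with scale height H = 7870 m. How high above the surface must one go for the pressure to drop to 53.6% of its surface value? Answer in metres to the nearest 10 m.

Set P/P₀ = exp(−z/H) = 0.536, so z = −H ln(0.536).
−ln(0.536) = 0.62362; z = 7870.0 × 0.62362 = 4907.9 m.

z ≈ 4910 m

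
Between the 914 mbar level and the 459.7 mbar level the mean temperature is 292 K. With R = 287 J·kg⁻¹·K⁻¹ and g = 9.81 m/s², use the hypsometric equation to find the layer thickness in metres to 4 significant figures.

Δz ≈ 5871 m

Hypsometric equation: Δz = (R T̄/g) ln(P₁/P₂).
R T̄/g = 287 × 292 / 9.81 = 8542.7 m.
ln(914/459.7) = ln(1.9883) = 0.68728.
Δz = 8542.7 × 0.68728 = 5871.2 m.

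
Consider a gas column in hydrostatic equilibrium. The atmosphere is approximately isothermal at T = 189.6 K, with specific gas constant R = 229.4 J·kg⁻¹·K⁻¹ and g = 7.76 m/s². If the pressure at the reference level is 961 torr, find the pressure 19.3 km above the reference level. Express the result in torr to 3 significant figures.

P ≈ 30.7 torr

Scale height: H = RT/g = 229.4 × 189.6 / 7.76 = 5604.9 m.
Barometric formula: P = P₀ exp(−z/H).
z/H = 19300/5604.9 = 3.4434; exp(−3.4434) = 0.031956.
P = 961 × 0.031956 = 30.710 torr.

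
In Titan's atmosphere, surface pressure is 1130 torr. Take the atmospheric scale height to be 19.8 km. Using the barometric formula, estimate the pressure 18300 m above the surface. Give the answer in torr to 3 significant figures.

P ≈ 448 torr

Barometric formula: P = P₀ exp(−z/H).
z/H = 18300/19800 = 0.92424; exp(−0.92424) = 0.39683.
P = 1130 × 0.39683 = 448.42 torr.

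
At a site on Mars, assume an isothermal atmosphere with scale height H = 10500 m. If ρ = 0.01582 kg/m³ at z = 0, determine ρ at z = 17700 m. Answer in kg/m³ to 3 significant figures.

ρ ≈ 0.00293 kg/m³

In an isothermal atmosphere, density decays like pressure: ρ = ρ₀ exp(−z/H).
z/H = 17700/10500 = 1.6857; exp(−1.6857) = 0.18531.
ρ = 0.01582 × 0.18531 = 0.0029316 kg/m³.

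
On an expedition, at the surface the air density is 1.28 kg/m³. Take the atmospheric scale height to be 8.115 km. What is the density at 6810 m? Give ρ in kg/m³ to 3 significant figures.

ρ ≈ 0.553 kg/m³

In an isothermal atmosphere, density decays like pressure: ρ = ρ₀ exp(−z/H).
z/H = 6810.0/8115.0 = 0.83919; exp(−0.83919) = 0.43206.
ρ = 1.28 × 0.43206 = 0.55304 kg/m³.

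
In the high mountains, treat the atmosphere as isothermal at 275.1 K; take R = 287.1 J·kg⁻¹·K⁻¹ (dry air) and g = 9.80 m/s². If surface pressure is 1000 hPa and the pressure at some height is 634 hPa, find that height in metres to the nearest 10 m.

Scale height: H = RT/g = 287.1 × 275.1 / 9.80 = 8059.3 m.
Invert the barometric formula: z = H ln(P₀/P).
P₀/P = 1000/634 = 1.5773; ln(1.5773) = 0.45571.
z = 8059.3 × 0.45571 = 3672.7 m.

z ≈ 3670 m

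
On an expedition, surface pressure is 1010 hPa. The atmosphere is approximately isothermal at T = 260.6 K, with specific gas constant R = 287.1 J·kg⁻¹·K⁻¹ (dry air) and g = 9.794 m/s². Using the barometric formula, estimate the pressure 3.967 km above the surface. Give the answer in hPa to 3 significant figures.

Scale height: H = RT/g = 287.1 × 260.6 / 9.794 = 7639.2 m.
Barometric formula: P = P₀ exp(−z/H).
z/H = 3967.0/7639.2 = 0.51930; exp(−0.51930) = 0.59494.
P = 1010 × 0.59494 = 600.89 hPa.

P ≈ 601 hPa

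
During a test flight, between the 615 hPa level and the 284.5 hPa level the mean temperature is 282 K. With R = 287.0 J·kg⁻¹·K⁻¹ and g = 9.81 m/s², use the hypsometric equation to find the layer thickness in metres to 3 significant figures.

Hypsometric equation: Δz = (R T̄/g) ln(P₁/P₂).
R T̄/g = 287.0 × 282 / 9.81 = 8250.2 m.
ln(615/284.5) = ln(2.1617) = 0.77089.
Δz = 8250.2 × 0.77089 = 6360.0 m.

Δz ≈ 6360 m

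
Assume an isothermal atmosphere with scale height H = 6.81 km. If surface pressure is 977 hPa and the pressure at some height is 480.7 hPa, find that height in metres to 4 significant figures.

z ≈ 4830 m

Invert the barometric formula: z = H ln(P₀/P).
P₀/P = 977/480.7 = 2.0325; ln(2.0325) = 0.70927.
z = 6810.0 × 0.70927 = 4830.1 m.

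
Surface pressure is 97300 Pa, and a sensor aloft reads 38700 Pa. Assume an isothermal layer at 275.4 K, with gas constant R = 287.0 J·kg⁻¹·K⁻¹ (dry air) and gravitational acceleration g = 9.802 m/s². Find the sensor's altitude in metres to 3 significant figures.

Scale height: H = RT/g = 287.0 × 275.4 / 9.802 = 8063.6 m.
Invert the barometric formula: z = H ln(P₀/P).
P₀/P = 97300/38700 = 2.5142; ln(2.5142) = 0.92195.
z = 8063.6 × 0.92195 = 7434.2 m.

z ≈ 7430 m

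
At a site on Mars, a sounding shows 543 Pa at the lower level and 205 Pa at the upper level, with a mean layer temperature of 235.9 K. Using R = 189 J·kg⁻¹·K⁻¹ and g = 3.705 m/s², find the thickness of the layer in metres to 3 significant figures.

Hypsometric equation: Δz = (R T̄/g) ln(P₁/P₂).
R T̄/g = 189 × 235.9 / 3.705 = 12034 m.
ln(543/205) = ln(2.6488) = 0.97411.
Δz = 12034 × 0.97411 = 11722 m.

Δz ≈ 11700 m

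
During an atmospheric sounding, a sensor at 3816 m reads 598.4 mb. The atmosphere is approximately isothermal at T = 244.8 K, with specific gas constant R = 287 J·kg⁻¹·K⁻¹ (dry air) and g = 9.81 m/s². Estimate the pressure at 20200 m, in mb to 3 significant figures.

P ≈ 60.7 mb

Scale height: H = RT/g = 287 × 244.8 / 9.81 = 7161.8 m.
Between two levels, P₂ = P₁ exp(−Δz/H) with Δz = z₂ − z₁.
Δz = 20200 − 3816.0 = 16384 m; Δz/H = 16384/7161.8 = 2.2877.
P₂ = 598.4 × exp(−2.2877) = 598.4 × 0.10150 = 60.738 mb.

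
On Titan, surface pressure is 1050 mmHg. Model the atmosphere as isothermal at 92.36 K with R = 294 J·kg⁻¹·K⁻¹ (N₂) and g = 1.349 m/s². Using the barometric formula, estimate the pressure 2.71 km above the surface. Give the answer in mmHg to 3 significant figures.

P ≈ 918 mmHg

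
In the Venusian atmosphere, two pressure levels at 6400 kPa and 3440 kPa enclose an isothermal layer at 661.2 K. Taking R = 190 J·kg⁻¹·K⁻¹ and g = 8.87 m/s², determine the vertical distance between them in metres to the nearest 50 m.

Δz ≈ 8800 m

Hypsometric equation: Δz = (R T̄/g) ln(P₁/P₂).
R T̄/g = 190 × 661.2 / 8.87 = 14163 m.
ln(6400/3440) = ln(1.8605) = 0.62085.
Δz = 14163 × 0.62085 = 8793.1 m.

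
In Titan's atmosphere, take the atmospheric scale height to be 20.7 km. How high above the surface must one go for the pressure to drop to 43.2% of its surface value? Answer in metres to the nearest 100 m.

z ≈ 17400 m

Set P/P₀ = exp(−z/H) = 0.432, so z = −H ln(0.432).
−ln(0.432) = 0.83933; z = 20700 × 0.83933 = 17374 m.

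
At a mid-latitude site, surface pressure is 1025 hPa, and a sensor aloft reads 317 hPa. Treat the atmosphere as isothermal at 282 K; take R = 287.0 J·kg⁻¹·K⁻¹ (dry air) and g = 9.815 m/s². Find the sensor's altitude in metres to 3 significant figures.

Scale height: H = RT/g = 287.0 × 282 / 9.815 = 8246.0 m.
Invert the barometric formula: z = H ln(P₀/P).
P₀/P = 1025/317 = 3.2334; ln(3.2334) = 1.1735.
z = 8246.0 × 1.1735 = 9676.7 m.

z ≈ 9680 m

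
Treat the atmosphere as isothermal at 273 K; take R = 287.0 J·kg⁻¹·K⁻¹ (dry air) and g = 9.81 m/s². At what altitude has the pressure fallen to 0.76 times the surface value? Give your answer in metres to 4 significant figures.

z ≈ 2192 m

Scale height: H = RT/g = 287.0 × 273 / 9.81 = 7986.9 m.
Set P/P₀ = exp(−z/H) = 0.76, so z = −H ln(0.76).
−ln(0.76) = 0.27444; z = 7986.9 × 0.27444 = 2191.9 m.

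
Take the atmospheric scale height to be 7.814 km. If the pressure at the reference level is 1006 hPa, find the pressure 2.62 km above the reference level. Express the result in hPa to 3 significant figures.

P ≈ 719 hPa

Barometric formula: P = P₀ exp(−z/H).
z/H = 2620.0/7814.0 = 0.33530; exp(−0.33530) = 0.71512.
P = 1006 × 0.71512 = 719.41 hPa.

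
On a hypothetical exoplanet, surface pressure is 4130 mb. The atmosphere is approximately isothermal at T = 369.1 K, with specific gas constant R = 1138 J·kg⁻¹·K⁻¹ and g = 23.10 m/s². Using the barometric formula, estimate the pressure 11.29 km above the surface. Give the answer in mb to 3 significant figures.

P ≈ 2220 mb

Scale height: H = RT/g = 1138 × 369.1 / 23.10 = 18183 m.
Barometric formula: P = P₀ exp(−z/H).
z/H = 11290/18183 = 0.62091; exp(−0.62091) = 0.53746.
P = 4130 × 0.53746 = 2219.7 mb.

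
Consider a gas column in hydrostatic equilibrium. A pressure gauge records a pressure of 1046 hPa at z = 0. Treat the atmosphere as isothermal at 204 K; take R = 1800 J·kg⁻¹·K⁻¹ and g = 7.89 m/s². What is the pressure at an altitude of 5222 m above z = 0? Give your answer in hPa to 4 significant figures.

Scale height: H = RT/g = 1800 × 204 / 7.89 = 46540 m.
Barometric formula: P = P₀ exp(−z/H).
z/H = 5222.0/46540 = 0.11220; exp(−0.11220) = 0.89387.
P = 1046 × 0.89387 = 934.99 hPa.

P ≈ 935.0 hPa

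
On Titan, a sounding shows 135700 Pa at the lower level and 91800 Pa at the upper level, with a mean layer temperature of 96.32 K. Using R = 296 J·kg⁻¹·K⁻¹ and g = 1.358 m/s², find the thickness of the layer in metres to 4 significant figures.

Hypsometric equation: Δz = (R T̄/g) ln(P₁/P₂).
R T̄/g = 296 × 96.32 / 1.358 = 20995 m.
ln(135700/91800) = ln(1.4782) = 0.39083.
Δz = 20995 × 0.39083 = 8205.5 m.

Δz ≈ 8205 m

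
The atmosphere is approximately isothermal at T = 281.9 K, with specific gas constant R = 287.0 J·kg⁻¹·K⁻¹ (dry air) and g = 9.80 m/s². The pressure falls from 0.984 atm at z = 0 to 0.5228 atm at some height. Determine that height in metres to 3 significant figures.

Scale height: H = RT/g = 287.0 × 281.9 / 9.80 = 8255.6 m.
Invert the barometric formula: z = H ln(P₀/P).
P₀/P = 0.984/0.5228 = 1.8822; ln(1.8822) = 0.63244.
z = 8255.6 × 0.63244 = 5221.2 m.

z ≈ 5220 m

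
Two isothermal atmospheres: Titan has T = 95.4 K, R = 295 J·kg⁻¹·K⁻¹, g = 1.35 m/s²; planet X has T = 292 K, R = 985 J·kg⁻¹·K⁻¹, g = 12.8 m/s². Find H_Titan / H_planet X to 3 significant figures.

H_Titan/H_planet X ≈ 0.928

H = RT/g for each body.
H_Titan = 295 × 95.4 / 1.35 = 20847 m.
H_planet X = 985 × 292 / 12.8 = 22470 m.
H_Titan/H_planet X = 20847/22470 = 0.92777.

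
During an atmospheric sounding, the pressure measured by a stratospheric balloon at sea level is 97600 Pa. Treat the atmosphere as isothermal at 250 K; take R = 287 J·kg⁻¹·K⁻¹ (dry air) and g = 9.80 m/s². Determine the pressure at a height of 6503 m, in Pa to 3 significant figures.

P ≈ 40200 Pa

Scale height: H = RT/g = 287 × 250 / 9.80 = 7321.4 m.
Barometric formula: P = P₀ exp(−z/H).
z/H = 6503.0/7321.4 = 0.88822; exp(−0.88822) = 0.41139.
P = 97600 × 0.41139 = 40152 Pa.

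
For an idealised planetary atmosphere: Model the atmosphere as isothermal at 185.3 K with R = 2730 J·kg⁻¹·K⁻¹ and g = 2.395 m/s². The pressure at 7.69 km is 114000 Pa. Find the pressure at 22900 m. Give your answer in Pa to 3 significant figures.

P ≈ 106000 Pa

Scale height: H = RT/g = 2730 × 185.3 / 2.395 = 211220 m.
Between two levels, P₂ = P₁ exp(−Δz/H) with Δz = z₂ − z₁.
Δz = 22900 − 7690.0 = 15210 m; Δz/H = 15210/211220 = 0.072010.
P₂ = 114000 × exp(−0.072010) = 114000 × 0.93052 = 106080 Pa.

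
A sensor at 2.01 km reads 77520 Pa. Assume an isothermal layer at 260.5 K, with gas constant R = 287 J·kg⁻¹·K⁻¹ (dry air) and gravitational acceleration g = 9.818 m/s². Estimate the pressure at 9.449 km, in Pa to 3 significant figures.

Scale height: H = RT/g = 287 × 260.5 / 9.818 = 7614.9 m.
Between two levels, P₂ = P₁ exp(−Δz/H) with Δz = z₂ − z₁.
Δz = 9449.0 − 2010.0 = 7439.0 m; Δz/H = 7439.0/7614.9 = 0.97690.
P₂ = 77520 × exp(−0.97690) = 77520 × 0.37648 = 29185 Pa.

P ≈ 29200 Pa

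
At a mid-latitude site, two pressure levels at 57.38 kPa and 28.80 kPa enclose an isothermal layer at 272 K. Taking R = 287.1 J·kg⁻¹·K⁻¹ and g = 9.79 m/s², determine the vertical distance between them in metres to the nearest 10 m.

Hypsometric equation: Δz = (R T̄/g) ln(P₁/P₂).
R T̄/g = 287.1 × 272 / 9.79 = 7976.6 m.
ln(57.38/28.80) = ln(1.9924) = 0.68934.
Δz = 7976.6 × 0.68934 = 5498.6 m.

Δz ≈ 5500 m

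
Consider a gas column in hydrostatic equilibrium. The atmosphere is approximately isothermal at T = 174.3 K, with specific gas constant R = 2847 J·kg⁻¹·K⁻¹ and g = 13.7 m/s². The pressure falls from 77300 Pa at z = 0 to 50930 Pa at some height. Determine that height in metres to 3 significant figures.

z ≈ 15100 m

Scale height: H = RT/g = 2847 × 174.3 / 13.7 = 36221 m.
Invert the barometric formula: z = H ln(P₀/P).
P₀/P = 77300/50930 = 1.5178; ln(1.5178) = 0.41726.
z = 36221 × 0.41726 = 15114 m.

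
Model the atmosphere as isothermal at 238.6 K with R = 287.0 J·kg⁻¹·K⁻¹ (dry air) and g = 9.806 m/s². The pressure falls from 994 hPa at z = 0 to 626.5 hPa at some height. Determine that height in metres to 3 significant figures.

z ≈ 3220 m

Scale height: H = RT/g = 287.0 × 238.6 / 9.806 = 6983.3 m.
Invert the barometric formula: z = H ln(P₀/P).
P₀/P = 994/626.5 = 1.5866; ln(1.5866) = 0.46159.
z = 6983.3 × 0.46159 = 3223.4 m.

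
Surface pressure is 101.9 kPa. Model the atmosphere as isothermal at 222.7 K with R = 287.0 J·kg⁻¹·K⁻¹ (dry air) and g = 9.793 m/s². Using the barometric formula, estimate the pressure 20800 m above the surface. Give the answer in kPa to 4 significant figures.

Scale height: H = RT/g = 287.0 × 222.7 / 9.793 = 6526.6 m.
Barometric formula: P = P₀ exp(−z/H).
z/H = 20800/6526.6 = 3.1870; exp(−3.1870) = 0.041296.
P = 101.9 × 0.041296 = 4.2081 kPa.

P ≈ 4.208 kPa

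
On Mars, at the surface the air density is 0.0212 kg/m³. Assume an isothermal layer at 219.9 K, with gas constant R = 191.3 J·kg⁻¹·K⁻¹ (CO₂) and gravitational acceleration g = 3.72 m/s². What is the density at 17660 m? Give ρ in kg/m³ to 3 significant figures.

ρ ≈ 0.00445 kg/m³

Scale height: H = RT/g = 191.3 × 219.9 / 3.72 = 11308 m.
In an isothermal atmosphere, density decays like pressure: ρ = ρ₀ exp(−z/H).
z/H = 17660/11308 = 1.5617; exp(−1.5617) = 0.20978.
ρ = 0.0212 × 0.20978 = 0.0044473 kg/m³.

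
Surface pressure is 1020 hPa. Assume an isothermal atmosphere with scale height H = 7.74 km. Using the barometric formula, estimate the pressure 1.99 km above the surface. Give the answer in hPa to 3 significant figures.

P ≈ 789 hPa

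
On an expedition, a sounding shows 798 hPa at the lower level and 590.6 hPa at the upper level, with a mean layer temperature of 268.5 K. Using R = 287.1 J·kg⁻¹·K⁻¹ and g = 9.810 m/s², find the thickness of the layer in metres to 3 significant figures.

Hypsometric equation: Δz = (R T̄/g) ln(P₁/P₂).
R T̄/g = 287.1 × 268.5 / 9.810 = 7857.9 m.
ln(798/590.6) = ln(1.3512) = 0.30099.
Δz = 7857.9 × 0.30099 = 2365.1 m.

Δz ≈ 2370 m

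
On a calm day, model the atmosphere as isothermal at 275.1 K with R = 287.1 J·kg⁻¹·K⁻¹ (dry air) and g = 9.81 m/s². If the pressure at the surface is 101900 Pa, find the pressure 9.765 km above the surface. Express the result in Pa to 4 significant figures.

P ≈ 30300 Pa

Scale height: H = RT/g = 287.1 × 275.1 / 9.81 = 8051.1 m.
Barometric formula: P = P₀ exp(−z/H).
z/H = 9765.0/8051.1 = 1.2129; exp(−1.2129) = 0.29733.
P = 101900 × 0.29733 = 30298 Pa.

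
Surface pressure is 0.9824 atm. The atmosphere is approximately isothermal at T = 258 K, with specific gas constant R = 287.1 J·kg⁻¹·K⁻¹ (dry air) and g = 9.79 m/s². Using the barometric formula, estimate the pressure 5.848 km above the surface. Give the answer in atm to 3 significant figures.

P ≈ 0.454 atm

Scale height: H = RT/g = 287.1 × 258 / 9.79 = 7566.1 m.
Barometric formula: P = P₀ exp(−z/H).
z/H = 5848.0/7566.1 = 0.77292; exp(−0.77292) = 0.46166.
P = 0.9824 × 0.46166 = 0.45353 atm.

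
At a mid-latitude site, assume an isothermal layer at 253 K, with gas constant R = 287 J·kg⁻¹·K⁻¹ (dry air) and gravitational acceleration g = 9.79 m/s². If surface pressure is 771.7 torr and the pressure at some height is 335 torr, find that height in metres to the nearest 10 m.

z ≈ 6190 m

Scale height: H = RT/g = 287 × 253 / 9.79 = 7416.9 m.
Invert the barometric formula: z = H ln(P₀/P).
P₀/P = 771.7/335 = 2.3036; ln(2.3036) = 0.83447.
z = 7416.9 × 0.83447 = 6189.2 m.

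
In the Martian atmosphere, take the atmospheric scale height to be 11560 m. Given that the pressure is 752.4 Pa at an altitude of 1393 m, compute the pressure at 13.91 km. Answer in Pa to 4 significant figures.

P ≈ 254.8 Pa

Between two levels, P₂ = P₁ exp(−Δz/H) with Δz = z₂ − z₁.
Δz = 13910 − 1393.0 = 12517 m; Δz/H = 12517/11560 = 1.0828.
P₂ = 752.4 × exp(−1.0828) = 752.4 × 0.33865 = 254.80 Pa.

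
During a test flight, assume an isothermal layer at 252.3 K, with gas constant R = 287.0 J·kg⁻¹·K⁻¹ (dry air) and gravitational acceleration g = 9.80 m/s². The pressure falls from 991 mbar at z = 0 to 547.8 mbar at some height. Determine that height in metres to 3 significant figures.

z ≈ 4380 m

Scale height: H = RT/g = 287.0 × 252.3 / 9.80 = 7388.8 m.
Invert the barometric formula: z = H ln(P₀/P).
P₀/P = 991/547.8 = 1.8091; ln(1.8091) = 0.59283.
z = 7388.8 × 0.59283 = 4380.3 m.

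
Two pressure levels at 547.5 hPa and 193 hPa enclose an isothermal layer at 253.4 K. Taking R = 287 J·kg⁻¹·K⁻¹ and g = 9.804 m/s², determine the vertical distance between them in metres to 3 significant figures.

Δz ≈ 7730 m

Hypsometric equation: Δz = (R T̄/g) ln(P₁/P₂).
R T̄/g = 287 × 253.4 / 9.804 = 7418.0 m.
ln(547.5/193) = ln(2.8368) = 1.0427.
Δz = 7418.0 × 1.0427 = 7734.7 m.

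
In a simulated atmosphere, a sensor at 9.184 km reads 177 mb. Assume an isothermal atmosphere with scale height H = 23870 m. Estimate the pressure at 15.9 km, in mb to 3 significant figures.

Between two levels, P₂ = P₁ exp(−Δz/H) with Δz = z₂ − z₁.
Δz = 15900 − 9184.0 = 6716.0 m; Δz/H = 6716.0/23870 = 0.28136.
P₂ = 177 × exp(−0.28136) = 177 × 0.75476 = 133.59 mb.

P ≈ 134 mb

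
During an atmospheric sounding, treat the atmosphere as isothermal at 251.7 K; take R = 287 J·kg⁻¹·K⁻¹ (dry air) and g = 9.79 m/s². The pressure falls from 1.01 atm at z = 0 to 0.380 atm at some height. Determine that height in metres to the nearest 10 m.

z ≈ 7210 m

Scale height: H = RT/g = 287 × 251.7 / 9.79 = 7378.7 m.
Invert the barometric formula: z = H ln(P₀/P).
P₀/P = 1.01/0.380 = 2.6579; ln(2.6579) = 0.97754.
z = 7378.7 × 0.97754 = 7213.0 m.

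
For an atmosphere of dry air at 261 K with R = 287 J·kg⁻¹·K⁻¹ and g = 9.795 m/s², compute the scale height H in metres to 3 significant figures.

H ≈ 7650 m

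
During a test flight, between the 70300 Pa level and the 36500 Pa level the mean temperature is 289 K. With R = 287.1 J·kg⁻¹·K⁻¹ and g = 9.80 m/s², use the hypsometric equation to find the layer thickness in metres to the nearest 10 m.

Δz ≈ 5550 m

Hypsometric equation: Δz = (R T̄/g) ln(P₁/P₂).
R T̄/g = 287.1 × 289 / 9.80 = 8466.5 m.
ln(70300/36500) = ln(1.9260) = 0.65545.
Δz = 8466.5 × 0.65545 = 5549.4 m.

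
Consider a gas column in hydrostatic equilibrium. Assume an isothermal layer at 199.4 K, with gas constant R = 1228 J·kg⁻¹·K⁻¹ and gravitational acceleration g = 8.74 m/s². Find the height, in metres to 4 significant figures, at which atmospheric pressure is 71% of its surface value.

z ≈ 9595 m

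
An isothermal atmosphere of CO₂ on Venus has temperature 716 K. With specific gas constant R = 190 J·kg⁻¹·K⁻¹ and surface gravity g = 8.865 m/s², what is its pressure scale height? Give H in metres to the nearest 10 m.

H ≈ 15350 m

The scale height of an isothermal atmosphere is H = RT/g.
H = 190 × 716 / 8.865 = 136040/8.865 = 15346 m.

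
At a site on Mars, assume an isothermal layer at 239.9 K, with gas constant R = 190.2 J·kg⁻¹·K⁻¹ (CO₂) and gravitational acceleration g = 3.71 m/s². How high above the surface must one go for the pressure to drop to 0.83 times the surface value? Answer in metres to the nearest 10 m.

Scale height: H = RT/g = 190.2 × 239.9 / 3.71 = 12299 m.
Set P/P₀ = exp(−z/H) = 0.83, so z = −H ln(0.83).
−ln(0.83) = 0.18633; z = 12299 × 0.18633 = 2291.7 m.

z ≈ 2290 m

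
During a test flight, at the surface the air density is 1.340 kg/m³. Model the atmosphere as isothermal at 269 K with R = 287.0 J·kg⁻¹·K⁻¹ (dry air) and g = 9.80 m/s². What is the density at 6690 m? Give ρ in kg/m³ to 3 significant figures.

Scale height: H = RT/g = 287.0 × 269 / 9.80 = 7877.9 m.
In an isothermal atmosphere, density decays like pressure: ρ = ρ₀ exp(−z/H).
z/H = 6690.0/7877.9 = 0.84921; exp(−0.84921) = 0.42775.
ρ = 1.340 × 0.42775 = 0.57319 kg/m³.

ρ ≈ 0.573 kg/m³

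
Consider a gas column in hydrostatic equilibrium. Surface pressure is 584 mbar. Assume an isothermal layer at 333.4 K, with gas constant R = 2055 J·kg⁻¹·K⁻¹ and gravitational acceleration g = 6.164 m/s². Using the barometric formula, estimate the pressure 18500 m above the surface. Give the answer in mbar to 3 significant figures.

P ≈ 494 mbar

Scale height: H = RT/g = 2055 × 333.4 / 6.164 = 111150 m.
Barometric formula: P = P₀ exp(−z/H).
z/H = 18500/111150 = 0.16644; exp(−0.16644) = 0.84667.
P = 584 × 0.84667 = 494.46 mbar.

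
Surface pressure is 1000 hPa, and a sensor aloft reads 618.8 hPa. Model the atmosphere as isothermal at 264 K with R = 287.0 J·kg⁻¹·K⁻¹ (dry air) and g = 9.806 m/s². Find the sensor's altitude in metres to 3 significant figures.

z ≈ 3710 m

Scale height: H = RT/g = 287.0 × 264 / 9.806 = 7726.7 m.
Invert the barometric formula: z = H ln(P₀/P).
P₀/P = 1000/618.8 = 1.6160; ln(1.6160) = 0.47995.
z = 7726.7 × 0.47995 = 3708.4 m.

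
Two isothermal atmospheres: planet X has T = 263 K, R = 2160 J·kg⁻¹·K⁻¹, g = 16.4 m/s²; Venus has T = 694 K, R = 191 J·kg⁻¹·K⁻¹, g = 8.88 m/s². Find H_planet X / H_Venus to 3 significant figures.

H_planet X/H_Venus ≈ 2.32

H = RT/g for each body.
H_planet X = 2160 × 263 / 16.4 = 34639 m.
H_Venus = 191 × 694 / 8.88 = 14927 m.
H_planet X/H_Venus = 34639/14927 = 2.3206.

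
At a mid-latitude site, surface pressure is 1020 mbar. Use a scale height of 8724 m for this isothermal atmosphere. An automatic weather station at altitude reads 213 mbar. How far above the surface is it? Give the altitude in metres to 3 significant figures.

z ≈ 13700 m

Invert the barometric formula: z = H ln(P₀/P).
P₀/P = 1020/213 = 4.7887; ln(4.7887) = 1.5663.
z = 8724.0 × 1.5663 = 13664 m.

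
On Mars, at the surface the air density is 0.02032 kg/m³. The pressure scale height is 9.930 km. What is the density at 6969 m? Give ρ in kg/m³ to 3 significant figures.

ρ ≈ 0.0101 kg/m³

In an isothermal atmosphere, density decays like pressure: ρ = ρ₀ exp(−z/H).
z/H = 6969.0/9930.0 = 0.70181; exp(−0.70181) = 0.49569.
ρ = 0.02032 × 0.49569 = 0.010072 kg/m³.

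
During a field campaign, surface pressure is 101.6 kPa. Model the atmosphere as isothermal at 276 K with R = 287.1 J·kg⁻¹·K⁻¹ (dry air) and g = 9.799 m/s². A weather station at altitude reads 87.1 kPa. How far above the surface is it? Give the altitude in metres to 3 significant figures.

z ≈ 1250 m

Scale height: H = RT/g = 287.1 × 276 / 9.799 = 8086.5 m.
Invert the barometric formula: z = H ln(P₀/P).
P₀/P = 101.6/87.1 = 1.1665; ln(1.1665) = 0.15401.
z = 8086.5 × 0.15401 = 1245.4 m.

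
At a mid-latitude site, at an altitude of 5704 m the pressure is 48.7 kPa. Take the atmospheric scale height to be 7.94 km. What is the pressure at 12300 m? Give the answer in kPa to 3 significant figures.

Between two levels, P₂ = P₁ exp(−Δz/H) with Δz = z₂ − z₁.
Δz = 12300 − 5704.0 = 6596.0 m; Δz/H = 6596.0/7940.0 = 0.83073.
P₂ = 48.7 × exp(−0.83073) = 48.7 × 0.43573 = 21.220 kPa.

P ≈ 21.2 kPa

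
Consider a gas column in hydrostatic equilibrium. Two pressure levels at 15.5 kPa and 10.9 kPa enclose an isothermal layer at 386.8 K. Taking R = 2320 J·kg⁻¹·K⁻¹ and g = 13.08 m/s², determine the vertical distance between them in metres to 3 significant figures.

Hypsometric equation: Δz = (R T̄/g) ln(P₁/P₂).
R T̄/g = 2320 × 386.8 / 13.08 = 68607 m.
ln(15.5/10.9) = ln(1.4220) = 0.35206.
Δz = 68607 × 0.35206 = 24154 m.

Δz ≈ 24200 m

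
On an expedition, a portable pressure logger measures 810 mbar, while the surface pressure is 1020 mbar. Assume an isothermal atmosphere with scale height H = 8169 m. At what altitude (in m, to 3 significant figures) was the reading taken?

Invert the barometric formula: z = H ln(P₀/P).
P₀/P = 1020/810 = 1.2593; ln(1.2593) = 0.23056.
z = 8169.0 × 0.23056 = 1883.4 m.

z ≈ 1880 m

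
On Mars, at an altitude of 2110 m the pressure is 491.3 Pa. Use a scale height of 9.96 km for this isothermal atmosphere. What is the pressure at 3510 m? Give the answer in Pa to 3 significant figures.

P ≈ 427 Pa

Between two levels, P₂ = P₁ exp(−Δz/H) with Δz = z₂ − z₁.
Δz = 3510.0 − 2110.0 = 1400.0 m; Δz/H = 1400.0/9960.0 = 0.14056.
P₂ = 491.3 × exp(−0.14056) = 491.3 × 0.86887 = 426.88 Pa.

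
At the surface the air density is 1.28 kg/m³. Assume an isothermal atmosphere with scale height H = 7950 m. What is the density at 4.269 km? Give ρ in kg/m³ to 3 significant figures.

ρ ≈ 0.748 kg/m³

In an isothermal atmosphere, density decays like pressure: ρ = ρ₀ exp(−z/H).
z/H = 4269.0/7950.0 = 0.53698; exp(−0.53698) = 0.58451.
ρ = 1.28 × 0.58451 = 0.74817 kg/m³.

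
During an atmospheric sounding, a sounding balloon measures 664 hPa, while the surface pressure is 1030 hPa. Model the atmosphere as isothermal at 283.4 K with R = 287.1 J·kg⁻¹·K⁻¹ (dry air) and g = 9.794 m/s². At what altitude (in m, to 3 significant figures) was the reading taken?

Scale height: H = RT/g = 287.1 × 283.4 / 9.794 = 8307.5 m.
Invert the barometric formula: z = H ln(P₀/P).
P₀/P = 1030/664 = 1.5512; ln(1.5512) = 0.43903.
z = 8307.5 × 0.43903 = 3647.2 m.

z ≈ 3650 m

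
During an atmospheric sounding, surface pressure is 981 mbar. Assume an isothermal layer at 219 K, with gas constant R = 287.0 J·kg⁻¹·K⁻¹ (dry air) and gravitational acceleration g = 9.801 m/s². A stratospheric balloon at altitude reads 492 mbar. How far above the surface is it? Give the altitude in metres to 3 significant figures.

z ≈ 4430 m

Scale height: H = RT/g = 287.0 × 219 / 9.801 = 6412.9 m.
Invert the barometric formula: z = H ln(P₀/P).
P₀/P = 981/492 = 1.9939; ln(1.9939) = 0.69009.
z = 6412.9 × 0.69009 = 4425.5 m.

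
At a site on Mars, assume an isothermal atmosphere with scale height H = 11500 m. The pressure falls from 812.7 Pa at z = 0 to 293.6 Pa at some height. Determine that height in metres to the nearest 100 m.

z ≈ 11700 m

Invert the barometric formula: z = H ln(P₀/P).
P₀/P = 812.7/293.6 = 2.7681; ln(2.7681) = 1.0182.
z = 11500 × 1.0182 = 11709 m.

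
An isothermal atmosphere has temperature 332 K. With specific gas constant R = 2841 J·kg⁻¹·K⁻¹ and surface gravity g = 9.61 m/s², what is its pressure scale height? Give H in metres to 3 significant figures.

The scale height of an isothermal atmosphere is H = RT/g.
H = 2841 × 332 / 9.61 = 943210/9.61 = 98149 m.

H ≈ 98100 m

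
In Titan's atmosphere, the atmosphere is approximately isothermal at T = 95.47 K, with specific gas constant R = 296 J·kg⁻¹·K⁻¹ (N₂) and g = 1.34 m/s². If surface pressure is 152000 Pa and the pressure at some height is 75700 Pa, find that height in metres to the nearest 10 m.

z ≈ 14700 m

Scale height: H = RT/g = 296 × 95.47 / 1.34 = 21089 m.
Invert the barometric formula: z = H ln(P₀/P).
P₀/P = 152000/75700 = 2.0079; ln(2.0079) = 0.69709.
z = 21089 × 0.69709 = 14701 m.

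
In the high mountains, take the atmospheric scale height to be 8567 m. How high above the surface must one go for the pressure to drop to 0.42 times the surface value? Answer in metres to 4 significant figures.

z ≈ 7432 m

Set P/P₀ = exp(−z/H) = 0.42, so z = −H ln(0.42).
−ln(0.42) = 0.86750; z = 8567.0 × 0.86750 = 7431.9 m.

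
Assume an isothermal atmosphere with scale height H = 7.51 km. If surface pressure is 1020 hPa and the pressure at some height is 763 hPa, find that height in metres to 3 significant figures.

z ≈ 2180 m

Invert the barometric formula: z = H ln(P₀/P).
P₀/P = 1020/763 = 1.3368; ln(1.3368) = 0.29028.
z = 7510.0 × 0.29028 = 2180.0 m.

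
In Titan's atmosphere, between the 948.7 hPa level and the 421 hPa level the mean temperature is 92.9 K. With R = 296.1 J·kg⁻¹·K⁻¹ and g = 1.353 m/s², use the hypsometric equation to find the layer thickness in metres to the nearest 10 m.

Hypsometric equation: Δz = (R T̄/g) ln(P₁/P₂).
R T̄/g = 296.1 × 92.9 / 1.353 = 20331 m.
ln(948.7/421) = ln(2.2534) = 0.81244.
Δz = 20331 × 0.81244 = 16518 m.

Δz ≈ 16520 m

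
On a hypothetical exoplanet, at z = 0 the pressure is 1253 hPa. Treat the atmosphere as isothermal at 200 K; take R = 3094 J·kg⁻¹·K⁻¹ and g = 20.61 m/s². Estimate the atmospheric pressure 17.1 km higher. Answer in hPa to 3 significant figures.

P ≈ 709 hPa

Scale height: H = RT/g = 3094 × 200 / 20.61 = 30024 m.
Barometric formula: P = P₀ exp(−z/H).
z/H = 17100/30024 = 0.56954; exp(−0.56954) = 0.56579.
P = 1253 × 0.56579 = 708.93 hPa.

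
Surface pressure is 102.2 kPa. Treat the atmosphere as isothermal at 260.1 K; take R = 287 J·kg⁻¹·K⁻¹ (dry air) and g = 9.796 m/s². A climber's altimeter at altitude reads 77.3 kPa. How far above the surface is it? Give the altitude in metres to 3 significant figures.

Scale height: H = RT/g = 287 × 260.1 / 9.796 = 7620.3 m.
Invert the barometric formula: z = H ln(P₀/P).
P₀/P = 102.2/77.3 = 1.3221; ln(1.3221) = 0.27922.
z = 7620.3 × 0.27922 = 2127.7 m.

z ≈ 2130 m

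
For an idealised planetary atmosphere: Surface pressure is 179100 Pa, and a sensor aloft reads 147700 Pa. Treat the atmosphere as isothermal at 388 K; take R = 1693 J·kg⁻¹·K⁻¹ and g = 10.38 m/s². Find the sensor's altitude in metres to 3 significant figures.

Scale height: H = RT/g = 1693 × 388 / 10.38 = 63284 m.
Invert the barometric formula: z = H ln(P₀/P).
P₀/P = 179100/147700 = 1.2126; ln(1.2126) = 0.19277.
z = 63284 × 0.19277 = 12199 m.

z ≈ 12200 m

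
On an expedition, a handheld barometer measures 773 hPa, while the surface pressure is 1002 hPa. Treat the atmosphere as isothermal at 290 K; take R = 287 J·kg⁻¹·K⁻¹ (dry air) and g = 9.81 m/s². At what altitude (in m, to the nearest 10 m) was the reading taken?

Scale height: H = RT/g = 287 × 290 / 9.81 = 8484.2 m.
Invert the barometric formula: z = H ln(P₀/P).
P₀/P = 1002/773 = 1.2962; ln(1.2962) = 0.25944.
z = 8484.2 × 0.25944 = 2201.1 m.

z ≈ 2200 m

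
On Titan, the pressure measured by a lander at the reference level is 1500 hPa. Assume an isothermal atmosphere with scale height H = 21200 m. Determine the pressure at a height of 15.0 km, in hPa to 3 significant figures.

P ≈ 739 hPa

Barometric formula: P = P₀ exp(−z/H).
z/H = 15000/21200 = 0.70755; exp(−0.70755) = 0.49285.
P = 1500 × 0.49285 = 739.27 hPa.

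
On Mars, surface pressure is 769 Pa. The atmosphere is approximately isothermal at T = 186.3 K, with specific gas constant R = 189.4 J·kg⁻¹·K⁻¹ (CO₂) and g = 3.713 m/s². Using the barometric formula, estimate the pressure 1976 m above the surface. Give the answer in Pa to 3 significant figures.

Scale height: H = RT/g = 189.4 × 186.3 / 3.713 = 9503.2 m.
Barometric formula: P = P₀ exp(−z/H).
z/H = 1976.0/9503.2 = 0.20793; exp(−0.20793) = 0.81226.
P = 769 × 0.81226 = 624.63 Pa.

P ≈ 625 Pa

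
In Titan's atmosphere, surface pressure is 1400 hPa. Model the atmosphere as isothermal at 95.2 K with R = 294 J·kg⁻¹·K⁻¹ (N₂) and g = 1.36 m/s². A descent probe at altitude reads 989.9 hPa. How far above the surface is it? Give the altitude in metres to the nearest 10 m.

z ≈ 7130 m

Scale height: H = RT/g = 294 × 95.2 / 1.36 = 20580 m.
Invert the barometric formula: z = H ln(P₀/P).
P₀/P = 1400/989.9 = 1.4143; ln(1.4143) = 0.34663.
z = 20580 × 0.34663 = 7133.6 m.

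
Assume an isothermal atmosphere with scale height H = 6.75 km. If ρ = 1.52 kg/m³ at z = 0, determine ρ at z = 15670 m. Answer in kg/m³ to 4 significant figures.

In an isothermal atmosphere, density decays like pressure: ρ = ρ₀ exp(−z/H).
z/H = 15670/6750.0 = 2.3215; exp(−2.3215) = 0.098126.
ρ = 1.52 × 0.098126 = 0.14915 kg/m³.

ρ ≈ 0.1492 kg/m³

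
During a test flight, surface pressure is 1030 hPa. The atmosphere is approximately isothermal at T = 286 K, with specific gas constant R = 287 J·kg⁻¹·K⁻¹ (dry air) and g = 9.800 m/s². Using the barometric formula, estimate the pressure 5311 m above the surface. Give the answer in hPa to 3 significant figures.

Scale height: H = RT/g = 287 × 286 / 9.800 = 8375.7 m.
Barometric formula: P = P₀ exp(−z/H).
z/H = 5311.0/8375.7 = 0.63410; exp(−0.63410) = 0.53041.
P = 1030 × 0.53041 = 546.32 hPa.

P ≈ 546 hPa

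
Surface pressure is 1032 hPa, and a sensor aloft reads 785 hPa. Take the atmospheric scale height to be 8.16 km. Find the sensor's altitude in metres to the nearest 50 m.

Invert the barometric formula: z = H ln(P₀/P).
P₀/P = 1032/785 = 1.3146; ln(1.3146) = 0.27353.
z = 8160.0 × 0.27353 = 2232.0 m.

z ≈ 2250 m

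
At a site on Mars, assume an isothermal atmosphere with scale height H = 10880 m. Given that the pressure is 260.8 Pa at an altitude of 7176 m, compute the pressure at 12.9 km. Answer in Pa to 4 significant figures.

P ≈ 154.1 Pa

Between two levels, P₂ = P₁ exp(−Δz/H) with Δz = z₂ − z₁.
Δz = 12900 − 7176.0 = 5724.0 m; Δz/H = 5724.0/10880 = 0.52610.
P₂ = 260.8 × exp(−0.52610) = 260.8 × 0.59091 = 154.11 Pa.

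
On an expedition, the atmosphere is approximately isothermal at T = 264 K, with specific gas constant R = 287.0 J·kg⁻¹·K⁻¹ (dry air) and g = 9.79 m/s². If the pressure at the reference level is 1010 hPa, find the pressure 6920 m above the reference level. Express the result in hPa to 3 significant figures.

P ≈ 413 hPa

Scale height: H = RT/g = 287.0 × 264 / 9.79 = 7739.3 m.
Barometric formula: P = P₀ exp(−z/H).
z/H = 6920.0/7739.3 = 0.89414; exp(−0.89414) = 0.40896.
P = 1010 × 0.40896 = 413.05 hPa.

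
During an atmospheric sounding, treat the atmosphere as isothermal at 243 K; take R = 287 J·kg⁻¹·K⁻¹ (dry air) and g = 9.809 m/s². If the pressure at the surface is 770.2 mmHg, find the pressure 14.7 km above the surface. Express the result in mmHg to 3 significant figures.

Scale height: H = RT/g = 287 × 243 / 9.809 = 7109.9 m.
Barometric formula: P = P₀ exp(−z/H).
z/H = 14700/7109.9 = 2.0675; exp(−2.0675) = 0.12650.
P = 770.2 × 0.12650 = 97.430 mmHg.

P ≈ 97.4 mmHg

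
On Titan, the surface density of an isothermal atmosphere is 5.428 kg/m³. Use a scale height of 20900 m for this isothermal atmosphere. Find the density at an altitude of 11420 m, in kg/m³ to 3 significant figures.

ρ ≈ 3.14 kg/m³

In an isothermal atmosphere, density decays like pressure: ρ = ρ₀ exp(−z/H).
z/H = 11420/20900 = 0.54641; exp(−0.54641) = 0.57902.
ρ = 5.428 × 0.57902 = 3.1429 kg/m³.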